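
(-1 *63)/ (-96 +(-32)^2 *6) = -1/ 96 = -0.01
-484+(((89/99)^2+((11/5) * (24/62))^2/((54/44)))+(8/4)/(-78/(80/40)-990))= -38977839377123/80765875575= -482.60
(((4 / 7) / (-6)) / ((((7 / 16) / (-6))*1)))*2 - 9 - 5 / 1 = -558 / 49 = -11.39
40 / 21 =1.90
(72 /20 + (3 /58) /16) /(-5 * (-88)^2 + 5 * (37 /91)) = -507143 /5449424800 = -0.00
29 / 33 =0.88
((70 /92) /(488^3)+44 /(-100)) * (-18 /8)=529239786813 /534585651200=0.99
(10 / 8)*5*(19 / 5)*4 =95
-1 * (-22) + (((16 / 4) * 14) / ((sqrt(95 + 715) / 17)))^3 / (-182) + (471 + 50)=543 - 15407168 * sqrt(10) / 236925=337.36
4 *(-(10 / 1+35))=-180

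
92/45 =2.04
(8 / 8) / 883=1 / 883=0.00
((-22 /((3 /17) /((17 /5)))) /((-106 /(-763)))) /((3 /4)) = -9702308 /2385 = -4068.05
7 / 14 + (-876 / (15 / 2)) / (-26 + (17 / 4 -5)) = 5207 / 1070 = 4.87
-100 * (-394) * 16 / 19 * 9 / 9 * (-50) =-31520000 / 19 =-1658947.37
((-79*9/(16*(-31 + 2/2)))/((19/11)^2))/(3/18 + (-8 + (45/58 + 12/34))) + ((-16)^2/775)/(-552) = -0.07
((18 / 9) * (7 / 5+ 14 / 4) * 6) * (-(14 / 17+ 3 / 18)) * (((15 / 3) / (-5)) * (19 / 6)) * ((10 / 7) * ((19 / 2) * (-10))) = -1276135 / 51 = -25022.25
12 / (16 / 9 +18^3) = 27 / 13126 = 0.00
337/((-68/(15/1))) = -5055/68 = -74.34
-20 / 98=-10 / 49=-0.20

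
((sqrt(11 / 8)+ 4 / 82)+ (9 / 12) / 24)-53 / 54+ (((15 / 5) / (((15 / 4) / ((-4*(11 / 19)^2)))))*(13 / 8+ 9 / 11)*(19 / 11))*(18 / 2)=-28024903 / 673056+ sqrt(22) / 4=-40.47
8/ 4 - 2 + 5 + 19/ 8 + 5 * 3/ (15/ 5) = 99/ 8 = 12.38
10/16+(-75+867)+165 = 7661/8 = 957.62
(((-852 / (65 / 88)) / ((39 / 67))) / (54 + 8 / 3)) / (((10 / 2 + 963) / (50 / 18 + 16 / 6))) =-466186 / 2370225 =-0.20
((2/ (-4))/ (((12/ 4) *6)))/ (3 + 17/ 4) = -0.00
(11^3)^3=2357947691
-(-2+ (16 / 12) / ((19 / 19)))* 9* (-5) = -30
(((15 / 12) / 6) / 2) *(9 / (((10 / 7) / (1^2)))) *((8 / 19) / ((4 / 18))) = 189 / 152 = 1.24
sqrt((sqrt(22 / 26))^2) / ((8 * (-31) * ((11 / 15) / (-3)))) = 45 * sqrt(143) / 35464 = 0.02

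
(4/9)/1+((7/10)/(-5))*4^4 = -7964/225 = -35.40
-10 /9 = -1.11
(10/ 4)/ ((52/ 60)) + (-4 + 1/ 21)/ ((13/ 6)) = 193/ 182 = 1.06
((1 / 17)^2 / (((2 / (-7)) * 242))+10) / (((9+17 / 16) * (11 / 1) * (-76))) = -0.00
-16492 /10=-8246 /5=-1649.20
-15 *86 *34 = -43860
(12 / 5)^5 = 248832 / 3125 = 79.63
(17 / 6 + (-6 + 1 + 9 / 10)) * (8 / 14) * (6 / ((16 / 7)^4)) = -6517 / 40960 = -0.16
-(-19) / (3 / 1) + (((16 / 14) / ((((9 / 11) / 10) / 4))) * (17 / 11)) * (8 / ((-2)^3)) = -5041 / 63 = -80.02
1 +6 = 7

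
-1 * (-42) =42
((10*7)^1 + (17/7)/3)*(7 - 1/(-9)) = 95168/189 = 503.53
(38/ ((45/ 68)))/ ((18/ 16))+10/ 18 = 20897/ 405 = 51.60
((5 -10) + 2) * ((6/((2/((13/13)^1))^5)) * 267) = -2403/16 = -150.19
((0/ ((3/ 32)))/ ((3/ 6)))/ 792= 0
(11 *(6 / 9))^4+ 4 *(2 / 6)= 234364 / 81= 2893.38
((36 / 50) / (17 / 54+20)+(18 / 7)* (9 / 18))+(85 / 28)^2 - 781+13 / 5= -16509982007 / 21501200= -767.86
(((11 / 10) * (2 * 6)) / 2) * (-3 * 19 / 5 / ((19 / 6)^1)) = -594 / 25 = -23.76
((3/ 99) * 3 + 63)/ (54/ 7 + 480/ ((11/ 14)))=2429/ 23817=0.10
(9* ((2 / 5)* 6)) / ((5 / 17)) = 1836 / 25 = 73.44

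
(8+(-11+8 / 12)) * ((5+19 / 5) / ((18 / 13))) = -2002 / 135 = -14.83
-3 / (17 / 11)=-33 / 17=-1.94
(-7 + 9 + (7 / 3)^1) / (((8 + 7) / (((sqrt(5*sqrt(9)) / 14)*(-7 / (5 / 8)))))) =-52*sqrt(15) / 225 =-0.90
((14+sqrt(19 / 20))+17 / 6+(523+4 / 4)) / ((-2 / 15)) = -16225 / 4 - 3 * sqrt(95) / 4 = -4063.56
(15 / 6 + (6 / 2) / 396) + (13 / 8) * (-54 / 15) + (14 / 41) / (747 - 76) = -2758183 / 825330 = -3.34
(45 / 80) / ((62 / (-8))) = -9 / 124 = -0.07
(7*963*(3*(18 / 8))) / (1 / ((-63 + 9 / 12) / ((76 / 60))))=-679796145 / 304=-2236171.53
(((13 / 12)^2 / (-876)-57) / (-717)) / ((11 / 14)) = 50332639 / 497448864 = 0.10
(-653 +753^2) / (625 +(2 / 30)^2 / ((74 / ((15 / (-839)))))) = 906.17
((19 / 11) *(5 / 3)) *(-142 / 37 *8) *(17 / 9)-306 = -5197274 / 10989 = -472.95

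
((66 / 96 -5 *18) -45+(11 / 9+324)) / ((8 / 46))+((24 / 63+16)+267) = 5568643 / 4032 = 1381.11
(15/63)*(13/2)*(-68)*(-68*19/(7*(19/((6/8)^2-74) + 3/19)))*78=-1657370494000/110299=-15026160.65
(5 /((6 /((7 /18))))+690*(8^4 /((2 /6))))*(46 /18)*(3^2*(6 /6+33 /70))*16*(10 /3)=8677190209420 /567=15303686436.37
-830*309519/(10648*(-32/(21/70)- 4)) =4642785/21296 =218.01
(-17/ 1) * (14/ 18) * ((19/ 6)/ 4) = -2261/ 216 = -10.47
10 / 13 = 0.77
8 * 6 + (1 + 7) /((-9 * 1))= 424 /9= 47.11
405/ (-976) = -405/ 976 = -0.41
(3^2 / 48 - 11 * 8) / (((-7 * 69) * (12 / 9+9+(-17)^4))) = 1405 / 645530144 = 0.00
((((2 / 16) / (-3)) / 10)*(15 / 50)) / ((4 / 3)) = -0.00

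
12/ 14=6/ 7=0.86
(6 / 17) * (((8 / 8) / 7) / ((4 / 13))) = 39 / 238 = 0.16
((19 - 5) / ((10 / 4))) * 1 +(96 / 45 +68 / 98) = 6194 / 735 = 8.43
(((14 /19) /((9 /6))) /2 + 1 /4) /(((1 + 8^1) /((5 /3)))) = 0.09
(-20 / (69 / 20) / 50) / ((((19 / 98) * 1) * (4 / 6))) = -392 / 437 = -0.90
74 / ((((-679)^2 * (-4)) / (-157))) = 5809 / 922082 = 0.01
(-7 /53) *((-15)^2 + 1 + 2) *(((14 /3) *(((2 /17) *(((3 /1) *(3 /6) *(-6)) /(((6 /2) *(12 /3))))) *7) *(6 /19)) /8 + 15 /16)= -89397 /3604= -24.80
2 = 2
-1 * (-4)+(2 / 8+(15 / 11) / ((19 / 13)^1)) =4333 / 836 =5.18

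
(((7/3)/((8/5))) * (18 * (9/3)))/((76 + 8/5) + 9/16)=1.01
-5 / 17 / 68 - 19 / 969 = -83 / 3468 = -0.02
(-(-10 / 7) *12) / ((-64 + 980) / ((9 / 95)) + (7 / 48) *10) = 1728 / 974771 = 0.00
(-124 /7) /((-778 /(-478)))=-10.88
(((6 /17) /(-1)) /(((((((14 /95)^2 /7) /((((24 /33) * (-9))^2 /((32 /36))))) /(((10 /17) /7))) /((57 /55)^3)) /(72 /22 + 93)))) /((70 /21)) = -14812.82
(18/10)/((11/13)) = 117/55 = 2.13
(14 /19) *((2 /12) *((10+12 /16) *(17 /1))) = 5117 /228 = 22.44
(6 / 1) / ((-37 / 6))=-36 / 37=-0.97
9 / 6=3 / 2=1.50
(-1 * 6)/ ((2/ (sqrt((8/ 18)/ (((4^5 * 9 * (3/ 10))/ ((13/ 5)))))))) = -sqrt(78)/ 144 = -0.06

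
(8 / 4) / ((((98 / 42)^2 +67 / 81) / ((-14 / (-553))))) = 81 / 10033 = 0.01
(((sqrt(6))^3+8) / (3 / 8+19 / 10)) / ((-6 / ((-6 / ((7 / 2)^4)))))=5120 / 218491+3840 * sqrt(6) / 218491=0.07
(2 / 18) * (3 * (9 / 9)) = 1 / 3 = 0.33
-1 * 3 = -3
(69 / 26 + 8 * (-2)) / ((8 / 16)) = -347 / 13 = -26.69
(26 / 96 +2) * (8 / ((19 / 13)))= 1417 / 114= 12.43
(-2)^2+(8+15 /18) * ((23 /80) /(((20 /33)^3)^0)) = 3139 /480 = 6.54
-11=-11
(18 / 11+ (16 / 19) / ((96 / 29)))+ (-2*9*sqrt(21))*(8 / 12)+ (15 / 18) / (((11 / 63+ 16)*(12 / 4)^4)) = 10875878 / 5750217-12*sqrt(21) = -53.10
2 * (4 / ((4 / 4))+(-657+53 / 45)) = -58664 / 45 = -1303.64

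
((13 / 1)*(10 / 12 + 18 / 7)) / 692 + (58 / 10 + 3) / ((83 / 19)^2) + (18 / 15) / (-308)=5739639449 / 11012204280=0.52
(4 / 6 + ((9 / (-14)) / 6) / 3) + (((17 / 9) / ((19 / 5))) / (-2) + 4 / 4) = 6619 / 4788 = 1.38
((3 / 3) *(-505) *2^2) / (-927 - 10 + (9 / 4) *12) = 202 / 91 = 2.22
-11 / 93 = -0.12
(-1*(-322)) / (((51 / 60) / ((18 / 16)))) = 7245 / 17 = 426.18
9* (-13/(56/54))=-3159/28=-112.82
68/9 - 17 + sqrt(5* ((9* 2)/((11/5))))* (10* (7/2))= 214.42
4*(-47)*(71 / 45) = -13348 / 45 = -296.62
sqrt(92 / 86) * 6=6 * sqrt(1978) / 43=6.21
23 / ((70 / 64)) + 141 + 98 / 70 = 1144 / 7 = 163.43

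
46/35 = 1.31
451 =451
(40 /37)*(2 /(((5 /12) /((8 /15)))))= 512 /185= 2.77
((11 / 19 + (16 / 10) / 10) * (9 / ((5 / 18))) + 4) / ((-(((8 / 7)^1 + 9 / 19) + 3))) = -232267 / 38375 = -6.05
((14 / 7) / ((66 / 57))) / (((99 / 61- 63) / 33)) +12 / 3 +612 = 767609 / 1248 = 615.07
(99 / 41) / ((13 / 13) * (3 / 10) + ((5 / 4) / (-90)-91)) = -35640 / 1338937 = -0.03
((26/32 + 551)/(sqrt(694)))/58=8829 * sqrt(694)/644032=0.36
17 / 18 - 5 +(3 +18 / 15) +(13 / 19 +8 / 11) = 1.56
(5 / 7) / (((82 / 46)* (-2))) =-0.20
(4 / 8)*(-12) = -6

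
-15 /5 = -3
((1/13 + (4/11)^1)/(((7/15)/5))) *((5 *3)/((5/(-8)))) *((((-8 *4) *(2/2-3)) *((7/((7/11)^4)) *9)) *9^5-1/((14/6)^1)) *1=-8067162137279400/49049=-164471490494.80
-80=-80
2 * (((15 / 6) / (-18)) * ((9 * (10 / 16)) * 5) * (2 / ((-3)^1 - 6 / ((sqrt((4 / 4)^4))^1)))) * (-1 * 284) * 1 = -8875 / 18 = -493.06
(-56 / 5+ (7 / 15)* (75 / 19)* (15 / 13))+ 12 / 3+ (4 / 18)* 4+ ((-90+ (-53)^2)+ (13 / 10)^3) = 6039916331 / 2223000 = 2717.01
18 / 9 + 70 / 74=109 / 37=2.95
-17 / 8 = -2.12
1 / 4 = 0.25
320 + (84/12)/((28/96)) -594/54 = 333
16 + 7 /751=12023 /751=16.01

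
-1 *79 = -79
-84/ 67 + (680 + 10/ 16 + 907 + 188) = 951063/ 536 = 1774.37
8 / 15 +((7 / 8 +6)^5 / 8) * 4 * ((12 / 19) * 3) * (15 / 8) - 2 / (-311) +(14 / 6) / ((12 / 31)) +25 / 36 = 951120851632267 / 34852700160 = 27289.73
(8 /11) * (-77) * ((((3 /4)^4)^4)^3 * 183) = -102180813581473685134965441 /9903520314283042199192993792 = -0.01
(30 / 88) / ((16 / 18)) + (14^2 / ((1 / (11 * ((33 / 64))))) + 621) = 610041 / 352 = 1733.07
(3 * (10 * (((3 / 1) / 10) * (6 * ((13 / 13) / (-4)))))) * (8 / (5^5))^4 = -55296 / 95367431640625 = -0.00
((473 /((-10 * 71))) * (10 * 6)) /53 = -2838 /3763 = -0.75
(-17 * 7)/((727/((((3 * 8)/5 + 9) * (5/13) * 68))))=-558348/9451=-59.08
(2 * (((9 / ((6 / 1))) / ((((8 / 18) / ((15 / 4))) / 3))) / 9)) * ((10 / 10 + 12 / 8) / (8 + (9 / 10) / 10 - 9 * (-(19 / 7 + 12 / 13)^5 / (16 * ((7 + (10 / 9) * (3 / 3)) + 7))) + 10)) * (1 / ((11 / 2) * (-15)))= -106085464667000 / 17339418427480809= -0.01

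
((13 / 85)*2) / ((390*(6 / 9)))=0.00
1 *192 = 192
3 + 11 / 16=59 / 16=3.69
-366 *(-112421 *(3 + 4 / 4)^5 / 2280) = 1755566336 / 95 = 18479645.64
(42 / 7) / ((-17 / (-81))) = 486 / 17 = 28.59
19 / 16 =1.19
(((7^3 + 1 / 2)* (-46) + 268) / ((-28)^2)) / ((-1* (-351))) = -317 / 5616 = -0.06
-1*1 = -1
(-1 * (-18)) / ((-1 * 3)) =-6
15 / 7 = 2.14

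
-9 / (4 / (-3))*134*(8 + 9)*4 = 61506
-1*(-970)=970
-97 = -97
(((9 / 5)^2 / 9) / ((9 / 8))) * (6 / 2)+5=149 / 25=5.96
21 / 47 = 0.45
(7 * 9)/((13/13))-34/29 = 1793/29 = 61.83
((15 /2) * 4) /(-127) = -30 /127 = -0.24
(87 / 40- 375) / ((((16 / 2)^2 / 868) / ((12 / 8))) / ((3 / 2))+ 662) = -29125089 / 51718000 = -0.56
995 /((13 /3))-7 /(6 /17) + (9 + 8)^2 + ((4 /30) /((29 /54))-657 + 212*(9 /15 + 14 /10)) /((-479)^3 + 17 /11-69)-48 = 6163518649567637 /13672945946010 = 450.78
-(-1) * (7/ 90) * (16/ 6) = 28/ 135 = 0.21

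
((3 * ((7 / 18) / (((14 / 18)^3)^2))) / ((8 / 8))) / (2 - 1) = 177147 / 33614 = 5.27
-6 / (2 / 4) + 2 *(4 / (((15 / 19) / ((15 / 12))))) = 2 / 3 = 0.67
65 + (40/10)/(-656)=10659/164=64.99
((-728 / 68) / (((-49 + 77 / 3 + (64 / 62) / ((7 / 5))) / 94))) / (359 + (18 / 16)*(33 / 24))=27414912 / 221937125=0.12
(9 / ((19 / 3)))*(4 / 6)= 18 / 19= 0.95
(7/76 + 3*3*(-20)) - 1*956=-86329/76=-1135.91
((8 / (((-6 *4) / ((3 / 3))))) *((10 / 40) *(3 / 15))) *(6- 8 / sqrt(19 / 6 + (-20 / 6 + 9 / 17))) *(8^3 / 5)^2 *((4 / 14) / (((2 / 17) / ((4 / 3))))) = -8912896 / 2625 + 35651584 *sqrt(3774) / 291375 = 4121.32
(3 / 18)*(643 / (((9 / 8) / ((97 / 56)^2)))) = 285.81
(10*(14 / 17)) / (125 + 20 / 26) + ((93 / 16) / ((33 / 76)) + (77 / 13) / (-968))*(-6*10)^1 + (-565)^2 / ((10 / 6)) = 303240246499 / 1589874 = 190732.25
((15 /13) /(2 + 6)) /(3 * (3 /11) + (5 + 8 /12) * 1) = 495 /22256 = 0.02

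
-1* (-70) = 70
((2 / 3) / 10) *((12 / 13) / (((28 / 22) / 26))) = 44 / 35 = 1.26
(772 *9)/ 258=1158/ 43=26.93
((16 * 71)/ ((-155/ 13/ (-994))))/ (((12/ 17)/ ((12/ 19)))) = 249549664/ 2945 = 84736.73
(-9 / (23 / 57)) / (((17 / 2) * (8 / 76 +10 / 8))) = -77976 / 40273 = -1.94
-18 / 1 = -18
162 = 162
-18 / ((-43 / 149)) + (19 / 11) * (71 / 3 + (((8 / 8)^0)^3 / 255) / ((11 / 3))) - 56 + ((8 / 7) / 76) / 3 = 2779696296 / 58819915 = 47.26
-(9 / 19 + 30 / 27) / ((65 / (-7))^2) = -13279 / 722475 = -0.02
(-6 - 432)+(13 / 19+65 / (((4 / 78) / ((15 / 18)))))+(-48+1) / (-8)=624.81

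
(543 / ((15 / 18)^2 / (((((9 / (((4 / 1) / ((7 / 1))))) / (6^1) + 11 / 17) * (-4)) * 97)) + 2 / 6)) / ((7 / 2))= 168757884 / 361991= 466.19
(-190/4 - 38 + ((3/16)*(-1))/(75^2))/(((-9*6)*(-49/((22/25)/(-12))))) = 28215011/11907000000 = 0.00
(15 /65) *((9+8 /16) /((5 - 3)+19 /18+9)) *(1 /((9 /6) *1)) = 0.12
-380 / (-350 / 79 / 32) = 96064 / 35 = 2744.69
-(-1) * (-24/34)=-12/17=-0.71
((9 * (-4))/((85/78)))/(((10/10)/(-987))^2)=-2735466552/85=-32181959.44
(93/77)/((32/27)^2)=67797/78848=0.86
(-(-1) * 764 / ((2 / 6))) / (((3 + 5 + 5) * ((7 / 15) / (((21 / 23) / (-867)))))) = -34380 / 86411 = -0.40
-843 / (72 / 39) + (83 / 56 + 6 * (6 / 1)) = -2934 / 7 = -419.14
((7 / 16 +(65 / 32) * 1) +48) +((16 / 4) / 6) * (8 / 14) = 34171 / 672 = 50.85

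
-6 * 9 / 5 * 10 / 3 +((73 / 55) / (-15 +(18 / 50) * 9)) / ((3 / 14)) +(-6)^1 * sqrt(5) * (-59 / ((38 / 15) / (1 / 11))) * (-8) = -21240 * sqrt(5) / 209-25313 / 693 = -263.77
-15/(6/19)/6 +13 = 61/12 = 5.08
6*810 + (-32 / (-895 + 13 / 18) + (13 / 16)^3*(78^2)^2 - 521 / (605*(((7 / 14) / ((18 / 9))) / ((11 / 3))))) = 13502786298158537 / 679937280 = 19858870.36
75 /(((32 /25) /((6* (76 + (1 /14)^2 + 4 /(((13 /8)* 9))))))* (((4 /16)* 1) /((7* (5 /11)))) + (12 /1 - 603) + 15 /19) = -103859996875 /817323207946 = -0.13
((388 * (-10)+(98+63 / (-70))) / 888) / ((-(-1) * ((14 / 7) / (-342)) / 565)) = 243656589 / 592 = 411582.08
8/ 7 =1.14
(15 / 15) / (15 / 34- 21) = -0.05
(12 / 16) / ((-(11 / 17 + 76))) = -51 / 5212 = -0.01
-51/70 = -0.73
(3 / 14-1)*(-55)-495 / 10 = -44 / 7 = -6.29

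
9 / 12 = 3 / 4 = 0.75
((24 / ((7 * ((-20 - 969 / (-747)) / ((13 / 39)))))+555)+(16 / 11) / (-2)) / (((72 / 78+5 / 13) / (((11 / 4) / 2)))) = 2583544483 / 4433464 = 582.74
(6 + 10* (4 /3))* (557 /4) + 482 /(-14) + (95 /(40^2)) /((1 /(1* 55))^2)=3813395 /1344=2837.35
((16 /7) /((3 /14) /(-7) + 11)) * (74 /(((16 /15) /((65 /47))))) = 40404 /2021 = 19.99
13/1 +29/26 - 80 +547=12509/26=481.12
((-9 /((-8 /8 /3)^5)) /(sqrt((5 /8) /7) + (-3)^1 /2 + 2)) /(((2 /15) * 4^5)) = 25515 /512-3645 * sqrt(70) /1024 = 20.05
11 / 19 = 0.58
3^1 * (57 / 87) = 57 / 29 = 1.97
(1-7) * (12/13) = -5.54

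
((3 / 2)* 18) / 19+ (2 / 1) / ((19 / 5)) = 37 / 19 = 1.95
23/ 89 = 0.26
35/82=0.43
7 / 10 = 0.70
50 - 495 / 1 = -445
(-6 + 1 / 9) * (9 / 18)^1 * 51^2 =-15317 / 2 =-7658.50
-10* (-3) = 30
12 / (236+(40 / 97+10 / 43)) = 0.05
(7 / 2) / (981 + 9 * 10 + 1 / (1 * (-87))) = 609 / 186352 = 0.00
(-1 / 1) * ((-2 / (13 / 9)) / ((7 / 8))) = 144 / 91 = 1.58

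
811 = 811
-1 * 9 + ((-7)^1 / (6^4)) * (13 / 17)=-198379 / 22032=-9.00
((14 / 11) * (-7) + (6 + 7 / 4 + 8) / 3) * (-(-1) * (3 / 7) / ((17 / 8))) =-138 / 187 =-0.74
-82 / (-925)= 82 / 925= 0.09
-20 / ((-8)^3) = 0.04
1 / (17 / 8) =0.47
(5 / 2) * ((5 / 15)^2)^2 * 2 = 5 / 81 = 0.06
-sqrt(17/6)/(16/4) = -sqrt(102)/24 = -0.42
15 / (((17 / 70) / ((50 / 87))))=17500 / 493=35.50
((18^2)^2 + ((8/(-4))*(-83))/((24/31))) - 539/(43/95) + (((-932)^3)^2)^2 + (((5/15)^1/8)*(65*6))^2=886544706904404260202581364626129400269/2064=429527474275389660950863100000000000.00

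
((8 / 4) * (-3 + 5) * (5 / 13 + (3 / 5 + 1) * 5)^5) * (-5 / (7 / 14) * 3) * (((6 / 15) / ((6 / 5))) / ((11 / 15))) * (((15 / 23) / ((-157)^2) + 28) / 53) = -146544432239927447400 / 122719183514213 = -1194144.45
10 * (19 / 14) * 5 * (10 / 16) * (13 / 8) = 30875 / 448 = 68.92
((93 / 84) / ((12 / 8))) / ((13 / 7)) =31 / 78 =0.40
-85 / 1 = -85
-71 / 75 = -0.95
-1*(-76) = 76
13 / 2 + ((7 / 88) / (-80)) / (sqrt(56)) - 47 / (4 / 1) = -21 / 4 - sqrt(14) / 28160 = -5.25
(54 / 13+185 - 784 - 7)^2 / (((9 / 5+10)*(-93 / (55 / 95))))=-1122274560 / 5872919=-191.09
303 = 303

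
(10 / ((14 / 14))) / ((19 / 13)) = 130 / 19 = 6.84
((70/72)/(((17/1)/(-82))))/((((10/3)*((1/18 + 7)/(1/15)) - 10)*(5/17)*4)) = -287/24680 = -0.01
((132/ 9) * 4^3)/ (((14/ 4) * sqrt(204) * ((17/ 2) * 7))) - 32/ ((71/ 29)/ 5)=-4640/ 71 + 5632 * sqrt(51)/ 127449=-65.04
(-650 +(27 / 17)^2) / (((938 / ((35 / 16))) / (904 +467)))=-1282714455 / 619616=-2070.18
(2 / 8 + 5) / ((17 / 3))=63 / 68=0.93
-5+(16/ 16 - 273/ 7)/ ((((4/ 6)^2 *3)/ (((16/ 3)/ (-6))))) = 61/ 3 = 20.33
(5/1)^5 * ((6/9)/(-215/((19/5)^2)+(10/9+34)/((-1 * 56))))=-94762500/705769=-134.27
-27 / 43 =-0.63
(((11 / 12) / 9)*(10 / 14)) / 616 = 5 / 42336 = 0.00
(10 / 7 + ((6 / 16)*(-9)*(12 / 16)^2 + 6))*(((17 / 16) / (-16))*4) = -1.47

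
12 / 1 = 12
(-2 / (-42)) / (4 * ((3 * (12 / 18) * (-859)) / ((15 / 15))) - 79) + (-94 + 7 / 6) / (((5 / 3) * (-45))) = 3011311 / 2432850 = 1.24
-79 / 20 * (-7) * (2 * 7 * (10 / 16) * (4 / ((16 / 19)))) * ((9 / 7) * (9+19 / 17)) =4066209 / 272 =14949.30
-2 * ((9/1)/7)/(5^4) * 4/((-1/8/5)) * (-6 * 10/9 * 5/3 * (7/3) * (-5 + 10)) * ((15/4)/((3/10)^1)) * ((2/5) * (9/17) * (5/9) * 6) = -12800/17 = -752.94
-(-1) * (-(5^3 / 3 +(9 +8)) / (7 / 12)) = -100.57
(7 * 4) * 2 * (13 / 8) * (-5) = -455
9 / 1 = 9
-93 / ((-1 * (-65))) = -93 / 65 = -1.43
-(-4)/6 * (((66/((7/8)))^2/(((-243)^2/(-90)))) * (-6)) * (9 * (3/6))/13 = 619520/51597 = 12.01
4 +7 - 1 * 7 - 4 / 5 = 16 / 5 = 3.20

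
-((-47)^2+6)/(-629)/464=0.01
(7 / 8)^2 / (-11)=-49 / 704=-0.07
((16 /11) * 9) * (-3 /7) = -5.61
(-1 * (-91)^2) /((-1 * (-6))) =-8281 /6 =-1380.17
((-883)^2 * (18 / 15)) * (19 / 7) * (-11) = -27935143.03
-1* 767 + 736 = -31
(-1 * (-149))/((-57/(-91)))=13559/57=237.88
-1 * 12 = -12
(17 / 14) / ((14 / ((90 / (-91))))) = -765 / 8918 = -0.09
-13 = -13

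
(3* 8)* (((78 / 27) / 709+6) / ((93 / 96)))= 9807872 / 65937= 148.75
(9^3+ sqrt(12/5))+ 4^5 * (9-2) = 2 * sqrt(15)/5+ 7897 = 7898.55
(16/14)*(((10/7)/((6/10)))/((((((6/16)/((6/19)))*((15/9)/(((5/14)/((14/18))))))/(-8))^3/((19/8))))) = -85996339200/2081093161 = -41.32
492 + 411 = 903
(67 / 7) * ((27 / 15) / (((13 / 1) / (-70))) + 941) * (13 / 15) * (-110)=-849796.10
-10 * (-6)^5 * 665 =51710400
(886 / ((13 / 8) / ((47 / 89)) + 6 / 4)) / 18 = 166568 / 15489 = 10.75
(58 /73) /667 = 2 /1679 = 0.00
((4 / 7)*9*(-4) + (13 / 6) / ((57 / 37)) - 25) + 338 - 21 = 653167 / 2394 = 272.84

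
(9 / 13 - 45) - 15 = -771 / 13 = -59.31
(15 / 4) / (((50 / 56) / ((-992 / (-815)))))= 20832 / 4075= 5.11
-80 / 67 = -1.19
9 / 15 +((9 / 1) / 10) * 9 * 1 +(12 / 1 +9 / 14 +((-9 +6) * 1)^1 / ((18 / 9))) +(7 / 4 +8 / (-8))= 2883 / 140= 20.59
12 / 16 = 3 / 4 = 0.75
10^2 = 100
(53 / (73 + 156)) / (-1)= -53 / 229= -0.23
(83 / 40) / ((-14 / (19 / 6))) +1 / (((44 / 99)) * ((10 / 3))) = 691 / 3360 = 0.21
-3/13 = -0.23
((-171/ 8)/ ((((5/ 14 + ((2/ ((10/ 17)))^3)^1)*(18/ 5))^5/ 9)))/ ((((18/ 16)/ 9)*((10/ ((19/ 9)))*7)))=-45795440673828125/ 58547613520175833481166414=-0.00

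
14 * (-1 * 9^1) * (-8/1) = 1008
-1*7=-7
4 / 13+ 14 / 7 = 30 / 13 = 2.31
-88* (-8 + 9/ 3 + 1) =352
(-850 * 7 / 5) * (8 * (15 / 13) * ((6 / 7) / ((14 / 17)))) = -1040400 / 91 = -11432.97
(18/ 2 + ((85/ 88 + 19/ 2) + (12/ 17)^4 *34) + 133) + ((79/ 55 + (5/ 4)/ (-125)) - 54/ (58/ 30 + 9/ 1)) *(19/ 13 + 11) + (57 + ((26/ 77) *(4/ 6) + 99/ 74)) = 786469636390421/ 4476284412600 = 175.70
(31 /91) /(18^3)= 31 /530712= 0.00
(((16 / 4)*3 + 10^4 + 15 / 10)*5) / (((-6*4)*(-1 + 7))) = -100135 / 288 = -347.69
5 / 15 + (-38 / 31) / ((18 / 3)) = 4 / 31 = 0.13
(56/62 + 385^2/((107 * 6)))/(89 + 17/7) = 32290657/12737280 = 2.54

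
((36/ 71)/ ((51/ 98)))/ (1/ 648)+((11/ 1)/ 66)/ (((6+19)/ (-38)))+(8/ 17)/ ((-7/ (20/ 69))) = 9197753387/ 14574525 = 631.08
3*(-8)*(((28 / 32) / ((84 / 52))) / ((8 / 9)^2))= -1053 / 64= -16.45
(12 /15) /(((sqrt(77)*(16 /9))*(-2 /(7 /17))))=-9*sqrt(77) /7480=-0.01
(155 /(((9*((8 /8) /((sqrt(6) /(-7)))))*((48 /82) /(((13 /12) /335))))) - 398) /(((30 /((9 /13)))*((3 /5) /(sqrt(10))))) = sqrt(10)*(-483827904 - 16523*sqrt(6)) /31606848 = -48.41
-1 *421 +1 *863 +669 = 1111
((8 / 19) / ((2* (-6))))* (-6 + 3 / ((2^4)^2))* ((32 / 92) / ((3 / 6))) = 511 / 3496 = 0.15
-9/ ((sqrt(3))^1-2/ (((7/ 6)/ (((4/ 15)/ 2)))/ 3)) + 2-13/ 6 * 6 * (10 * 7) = -940484/ 1033-3675 * sqrt(3)/ 1033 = -916.60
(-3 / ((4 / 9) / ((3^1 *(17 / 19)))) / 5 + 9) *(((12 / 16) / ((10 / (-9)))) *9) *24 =-1489347 / 1900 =-783.87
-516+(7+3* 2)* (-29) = -893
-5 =-5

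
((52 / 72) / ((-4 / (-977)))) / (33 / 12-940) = -12701 / 67482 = -0.19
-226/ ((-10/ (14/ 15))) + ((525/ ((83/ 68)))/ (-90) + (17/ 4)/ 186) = 25221163/ 1543800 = 16.34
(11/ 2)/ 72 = 11/ 144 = 0.08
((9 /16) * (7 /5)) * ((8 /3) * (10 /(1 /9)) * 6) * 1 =1134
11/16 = 0.69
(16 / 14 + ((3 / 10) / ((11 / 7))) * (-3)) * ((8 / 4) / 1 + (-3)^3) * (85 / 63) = -186575 / 9702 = -19.23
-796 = -796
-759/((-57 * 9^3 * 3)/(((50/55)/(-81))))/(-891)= 230/2998921563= 0.00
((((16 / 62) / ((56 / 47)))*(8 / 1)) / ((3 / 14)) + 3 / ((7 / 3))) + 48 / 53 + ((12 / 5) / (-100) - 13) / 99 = 10.15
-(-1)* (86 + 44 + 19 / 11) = 131.73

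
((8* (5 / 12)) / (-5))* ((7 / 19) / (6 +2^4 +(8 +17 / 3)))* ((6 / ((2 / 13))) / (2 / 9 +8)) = -2457 / 75221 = -0.03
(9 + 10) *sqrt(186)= 19 *sqrt(186)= 259.13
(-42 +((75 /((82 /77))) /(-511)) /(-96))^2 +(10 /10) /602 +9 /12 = 19489190409471861 /11044342779904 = 1764.63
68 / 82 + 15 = 649 / 41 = 15.83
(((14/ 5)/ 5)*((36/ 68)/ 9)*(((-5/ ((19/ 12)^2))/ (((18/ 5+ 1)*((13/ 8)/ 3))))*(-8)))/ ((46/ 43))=8322048/ 42204149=0.20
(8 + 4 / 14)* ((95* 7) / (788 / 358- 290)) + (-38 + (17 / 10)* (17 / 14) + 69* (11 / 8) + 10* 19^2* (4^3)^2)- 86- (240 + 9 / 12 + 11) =14786262.04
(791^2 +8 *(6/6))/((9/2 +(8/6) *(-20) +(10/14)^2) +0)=-183952566/6367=-28891.56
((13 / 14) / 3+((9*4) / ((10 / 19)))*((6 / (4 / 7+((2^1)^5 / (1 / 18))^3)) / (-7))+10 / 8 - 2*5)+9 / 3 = -764173070657 / 140460687780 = -5.44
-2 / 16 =-1 / 8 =-0.12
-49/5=-9.80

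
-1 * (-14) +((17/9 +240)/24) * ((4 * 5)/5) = 2933/54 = 54.31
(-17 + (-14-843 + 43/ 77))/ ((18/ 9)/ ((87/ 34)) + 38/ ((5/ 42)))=-29255925/ 10717784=-2.73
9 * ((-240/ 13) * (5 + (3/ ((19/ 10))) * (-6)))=183600/ 247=743.32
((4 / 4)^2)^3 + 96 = 97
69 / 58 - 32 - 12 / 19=-34649 / 1102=-31.44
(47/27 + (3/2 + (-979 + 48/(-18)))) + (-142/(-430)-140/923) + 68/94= -492333280051/503653410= -977.52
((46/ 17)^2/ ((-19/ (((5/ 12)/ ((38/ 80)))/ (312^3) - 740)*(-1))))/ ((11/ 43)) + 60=-1054.74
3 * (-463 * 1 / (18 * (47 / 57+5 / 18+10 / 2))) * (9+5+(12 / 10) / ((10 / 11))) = -10107753 / 52175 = -193.73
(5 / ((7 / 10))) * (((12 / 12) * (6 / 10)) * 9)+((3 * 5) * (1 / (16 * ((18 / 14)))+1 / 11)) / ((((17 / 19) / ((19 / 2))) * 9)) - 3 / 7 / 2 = 2716079 / 66528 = 40.83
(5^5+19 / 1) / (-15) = -1048 / 5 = -209.60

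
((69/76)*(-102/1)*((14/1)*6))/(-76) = 73899/722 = 102.35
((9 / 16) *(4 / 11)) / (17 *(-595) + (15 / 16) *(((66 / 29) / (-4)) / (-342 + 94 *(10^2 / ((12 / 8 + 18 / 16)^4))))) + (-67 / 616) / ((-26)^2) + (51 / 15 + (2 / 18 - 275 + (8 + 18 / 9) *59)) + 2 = 6445328789001385806997 / 20109544436303356320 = 320.51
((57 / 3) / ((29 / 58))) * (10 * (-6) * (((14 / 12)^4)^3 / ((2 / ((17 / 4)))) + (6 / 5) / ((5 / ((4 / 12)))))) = -112430135978219 / 3627970560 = -30989.81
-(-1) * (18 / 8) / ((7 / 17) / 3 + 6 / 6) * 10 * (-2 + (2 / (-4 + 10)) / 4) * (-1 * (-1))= -17595 / 464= -37.92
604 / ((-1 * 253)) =-604 / 253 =-2.39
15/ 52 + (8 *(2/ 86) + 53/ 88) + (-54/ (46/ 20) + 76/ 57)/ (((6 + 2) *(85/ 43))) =-93350711/ 288511080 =-0.32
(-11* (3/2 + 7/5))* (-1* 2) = 319/5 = 63.80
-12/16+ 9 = 33/4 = 8.25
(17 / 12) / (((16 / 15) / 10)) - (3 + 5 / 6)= 907 / 96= 9.45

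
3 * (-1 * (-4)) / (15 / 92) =73.60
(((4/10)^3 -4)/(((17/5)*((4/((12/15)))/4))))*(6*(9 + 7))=-188928/2125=-88.91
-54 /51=-18 /17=-1.06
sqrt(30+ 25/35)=sqrt(1505)/7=5.54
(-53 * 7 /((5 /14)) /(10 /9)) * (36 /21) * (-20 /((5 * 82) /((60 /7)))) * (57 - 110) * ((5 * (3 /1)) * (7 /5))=-152899488 /205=-745851.16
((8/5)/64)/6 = 1/240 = 0.00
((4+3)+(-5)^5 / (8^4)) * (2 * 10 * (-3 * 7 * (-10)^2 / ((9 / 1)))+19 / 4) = -1429175821 / 49152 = -29076.66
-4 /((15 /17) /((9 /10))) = -102 /25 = -4.08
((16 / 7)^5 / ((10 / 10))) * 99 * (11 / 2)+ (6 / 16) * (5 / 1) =4567849161 / 134456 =33972.82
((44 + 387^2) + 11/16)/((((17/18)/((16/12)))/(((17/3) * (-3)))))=-7191057/2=-3595528.50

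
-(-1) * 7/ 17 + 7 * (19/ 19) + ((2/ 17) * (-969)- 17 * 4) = -2968/ 17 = -174.59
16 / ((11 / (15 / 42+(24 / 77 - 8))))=-10.66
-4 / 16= -0.25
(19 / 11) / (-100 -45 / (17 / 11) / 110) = -646 / 37499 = -0.02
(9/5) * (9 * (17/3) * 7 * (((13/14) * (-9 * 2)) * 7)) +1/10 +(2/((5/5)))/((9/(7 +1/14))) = -5262777/70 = -75182.53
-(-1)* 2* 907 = 1814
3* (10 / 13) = 30 / 13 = 2.31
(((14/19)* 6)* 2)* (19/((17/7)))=1176/17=69.18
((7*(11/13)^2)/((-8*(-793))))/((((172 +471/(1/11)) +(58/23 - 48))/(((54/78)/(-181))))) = -8349/14664664414504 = -0.00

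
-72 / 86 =-36 / 43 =-0.84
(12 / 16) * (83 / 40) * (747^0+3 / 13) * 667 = 166083 / 130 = 1277.56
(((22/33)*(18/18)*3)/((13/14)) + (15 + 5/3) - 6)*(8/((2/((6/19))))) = 4000/247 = 16.19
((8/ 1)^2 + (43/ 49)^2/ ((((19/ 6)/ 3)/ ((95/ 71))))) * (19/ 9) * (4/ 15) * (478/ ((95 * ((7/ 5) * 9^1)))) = 21178371248/ 1449855855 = 14.61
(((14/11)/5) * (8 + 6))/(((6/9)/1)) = 294/55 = 5.35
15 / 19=0.79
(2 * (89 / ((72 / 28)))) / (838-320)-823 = -548029 / 666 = -822.87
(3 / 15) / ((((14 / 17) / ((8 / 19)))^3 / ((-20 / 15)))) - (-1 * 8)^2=-2259789248 / 35289555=-64.04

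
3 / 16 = 0.19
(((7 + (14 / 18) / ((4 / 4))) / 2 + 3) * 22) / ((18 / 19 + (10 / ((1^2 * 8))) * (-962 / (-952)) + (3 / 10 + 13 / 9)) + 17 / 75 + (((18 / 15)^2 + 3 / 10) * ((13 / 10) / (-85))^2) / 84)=26214034000000 / 723279246821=36.24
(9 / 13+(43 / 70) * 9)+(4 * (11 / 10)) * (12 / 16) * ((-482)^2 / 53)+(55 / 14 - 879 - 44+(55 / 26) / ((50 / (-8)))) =326812933 / 24115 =13552.27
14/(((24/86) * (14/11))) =473/12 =39.42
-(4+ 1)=-5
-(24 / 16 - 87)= 171 / 2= 85.50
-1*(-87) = 87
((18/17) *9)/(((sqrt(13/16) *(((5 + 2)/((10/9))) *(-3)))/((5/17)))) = -1200 *sqrt(13)/26299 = -0.16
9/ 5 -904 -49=-4756/ 5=-951.20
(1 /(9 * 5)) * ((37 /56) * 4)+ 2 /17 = 1889 /10710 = 0.18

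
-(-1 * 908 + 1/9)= 8171/9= 907.89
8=8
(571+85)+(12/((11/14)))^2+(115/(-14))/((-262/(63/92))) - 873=4128277/253616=16.28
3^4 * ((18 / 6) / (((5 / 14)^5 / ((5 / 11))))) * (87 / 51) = 32428.20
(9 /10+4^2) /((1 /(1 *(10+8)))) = 1521 /5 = 304.20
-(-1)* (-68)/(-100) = 17/25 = 0.68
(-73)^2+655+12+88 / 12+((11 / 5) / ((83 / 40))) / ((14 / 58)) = 10471466 / 1743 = 6007.73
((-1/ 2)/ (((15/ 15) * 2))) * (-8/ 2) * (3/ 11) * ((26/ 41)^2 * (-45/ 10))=-9126/ 18491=-0.49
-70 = -70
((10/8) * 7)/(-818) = -35/3272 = -0.01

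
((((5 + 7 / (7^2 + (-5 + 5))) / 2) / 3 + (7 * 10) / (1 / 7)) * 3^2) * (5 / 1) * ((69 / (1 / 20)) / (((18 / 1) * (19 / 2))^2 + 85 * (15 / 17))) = 17781300 / 17101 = 1039.78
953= 953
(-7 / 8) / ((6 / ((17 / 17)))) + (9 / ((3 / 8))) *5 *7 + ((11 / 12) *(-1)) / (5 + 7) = 7558 / 9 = 839.78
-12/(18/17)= -34/3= -11.33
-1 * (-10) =10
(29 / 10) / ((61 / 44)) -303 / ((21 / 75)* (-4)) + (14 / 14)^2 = 2336779 / 8540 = 273.63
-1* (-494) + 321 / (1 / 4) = 1778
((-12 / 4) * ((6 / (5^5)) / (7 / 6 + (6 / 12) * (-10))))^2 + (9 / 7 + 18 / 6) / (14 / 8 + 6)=619924406088 / 1121025390625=0.55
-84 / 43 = -1.95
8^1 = 8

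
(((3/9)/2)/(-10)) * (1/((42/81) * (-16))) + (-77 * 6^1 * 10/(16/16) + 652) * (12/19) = -213319509/85120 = -2506.10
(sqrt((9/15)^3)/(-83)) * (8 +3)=-33 * sqrt(15)/2075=-0.06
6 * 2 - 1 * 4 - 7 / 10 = 73 / 10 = 7.30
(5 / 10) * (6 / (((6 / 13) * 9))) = 13 / 18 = 0.72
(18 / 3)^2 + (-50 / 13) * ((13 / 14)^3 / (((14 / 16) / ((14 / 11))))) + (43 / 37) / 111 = 31.53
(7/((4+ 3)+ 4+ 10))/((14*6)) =1/252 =0.00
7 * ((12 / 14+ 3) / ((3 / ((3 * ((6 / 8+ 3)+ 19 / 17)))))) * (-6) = -26811 / 34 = -788.56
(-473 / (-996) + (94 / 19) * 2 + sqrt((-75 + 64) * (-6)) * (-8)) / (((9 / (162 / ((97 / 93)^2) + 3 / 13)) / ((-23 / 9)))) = -111117600805 / 253026828 + 1118905288 * sqrt(66) / 3302559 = 2313.27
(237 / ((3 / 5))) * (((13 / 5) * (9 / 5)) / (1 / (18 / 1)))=166374 / 5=33274.80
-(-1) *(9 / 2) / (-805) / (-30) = 3 / 16100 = 0.00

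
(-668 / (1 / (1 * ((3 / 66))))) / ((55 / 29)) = -9686 / 605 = -16.01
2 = 2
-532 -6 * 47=-814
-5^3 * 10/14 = -625/7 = -89.29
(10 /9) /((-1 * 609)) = -10 /5481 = -0.00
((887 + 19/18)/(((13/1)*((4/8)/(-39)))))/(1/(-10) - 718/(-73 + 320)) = 39482950/22281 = 1772.05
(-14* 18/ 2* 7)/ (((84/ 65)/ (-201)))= 274365/ 2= 137182.50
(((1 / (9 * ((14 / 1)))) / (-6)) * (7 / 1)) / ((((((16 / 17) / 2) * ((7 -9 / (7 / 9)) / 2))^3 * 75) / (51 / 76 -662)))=-84697776499 / 1291006771200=-0.07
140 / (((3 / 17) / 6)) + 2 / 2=4761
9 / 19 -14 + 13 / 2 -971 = -37165 / 38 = -978.03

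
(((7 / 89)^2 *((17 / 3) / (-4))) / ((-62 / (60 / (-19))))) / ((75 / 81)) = -22491 / 46654690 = -0.00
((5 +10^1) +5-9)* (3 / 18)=11 / 6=1.83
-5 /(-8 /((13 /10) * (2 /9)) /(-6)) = -13 /12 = -1.08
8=8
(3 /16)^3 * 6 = 81 /2048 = 0.04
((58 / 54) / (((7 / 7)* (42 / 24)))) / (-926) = -58 / 87507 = -0.00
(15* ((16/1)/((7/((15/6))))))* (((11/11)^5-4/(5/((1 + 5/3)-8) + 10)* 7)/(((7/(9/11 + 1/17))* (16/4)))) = -1490760/265727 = -5.61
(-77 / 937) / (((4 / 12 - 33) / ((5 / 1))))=165 / 13118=0.01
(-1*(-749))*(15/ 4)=11235/ 4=2808.75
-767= -767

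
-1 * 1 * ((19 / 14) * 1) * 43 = -58.36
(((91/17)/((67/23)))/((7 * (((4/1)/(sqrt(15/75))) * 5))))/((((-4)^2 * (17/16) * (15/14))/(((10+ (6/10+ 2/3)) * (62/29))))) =10965227 * sqrt(5)/3158589375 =0.01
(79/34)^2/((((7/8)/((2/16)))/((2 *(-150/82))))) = -468075/165886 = -2.82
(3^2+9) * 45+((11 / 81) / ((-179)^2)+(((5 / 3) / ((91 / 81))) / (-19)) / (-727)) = 2642442609194978 / 3262274376543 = 810.00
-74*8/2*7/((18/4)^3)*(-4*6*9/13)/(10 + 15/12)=530432/15795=33.58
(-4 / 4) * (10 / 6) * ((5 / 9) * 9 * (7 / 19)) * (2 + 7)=-525 / 19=-27.63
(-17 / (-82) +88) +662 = 61517 / 82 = 750.21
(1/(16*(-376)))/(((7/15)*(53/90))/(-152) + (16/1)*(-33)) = 12825/40738085096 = 0.00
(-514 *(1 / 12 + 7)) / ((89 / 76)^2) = -63088360 / 23763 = -2654.90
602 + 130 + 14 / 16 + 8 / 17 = 99735 / 136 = 733.35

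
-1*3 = -3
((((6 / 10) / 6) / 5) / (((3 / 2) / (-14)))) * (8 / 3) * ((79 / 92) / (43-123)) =0.01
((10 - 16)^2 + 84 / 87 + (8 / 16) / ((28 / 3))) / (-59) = -60119 / 95816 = -0.63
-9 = -9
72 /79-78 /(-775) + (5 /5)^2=123187 /61225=2.01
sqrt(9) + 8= 11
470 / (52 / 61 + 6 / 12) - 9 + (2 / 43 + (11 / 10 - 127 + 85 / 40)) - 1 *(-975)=1189.79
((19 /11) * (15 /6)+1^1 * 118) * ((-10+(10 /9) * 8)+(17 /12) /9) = -30797 /264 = -116.66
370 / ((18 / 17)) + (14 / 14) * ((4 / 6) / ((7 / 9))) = 22069 / 63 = 350.30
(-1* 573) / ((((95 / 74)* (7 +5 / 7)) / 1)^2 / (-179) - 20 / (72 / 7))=123845344686 / 538688515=229.90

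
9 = 9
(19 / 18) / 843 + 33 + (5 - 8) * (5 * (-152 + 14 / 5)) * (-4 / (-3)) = 45779977 / 15174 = 3017.00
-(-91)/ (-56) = -13/ 8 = -1.62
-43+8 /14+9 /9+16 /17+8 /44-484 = -524.31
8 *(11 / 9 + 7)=592 / 9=65.78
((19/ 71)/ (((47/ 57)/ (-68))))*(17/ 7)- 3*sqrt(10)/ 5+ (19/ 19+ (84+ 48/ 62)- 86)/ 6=-233025841/ 4344774- 3*sqrt(10)/ 5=-55.53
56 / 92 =0.61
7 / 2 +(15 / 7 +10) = 219 / 14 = 15.64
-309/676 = -0.46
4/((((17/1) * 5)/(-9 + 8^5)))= 7708/5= 1541.60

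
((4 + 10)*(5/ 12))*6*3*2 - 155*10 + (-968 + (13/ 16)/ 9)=-332339/ 144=-2307.91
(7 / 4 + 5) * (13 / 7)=351 / 28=12.54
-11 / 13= -0.85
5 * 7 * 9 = 315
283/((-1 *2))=-283/2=-141.50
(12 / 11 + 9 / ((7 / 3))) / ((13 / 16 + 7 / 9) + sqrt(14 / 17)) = 213585552 / 46291861 -7900416*sqrt(238) / 46291861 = 1.98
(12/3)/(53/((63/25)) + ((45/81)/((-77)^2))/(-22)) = 1565256/8230015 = 0.19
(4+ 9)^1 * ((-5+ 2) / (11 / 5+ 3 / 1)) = -15 / 2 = -7.50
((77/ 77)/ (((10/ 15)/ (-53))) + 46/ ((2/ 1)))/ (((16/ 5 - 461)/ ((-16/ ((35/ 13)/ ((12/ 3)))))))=-47008/ 16023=-2.93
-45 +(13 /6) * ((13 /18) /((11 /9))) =-5771 /132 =-43.72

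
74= 74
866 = 866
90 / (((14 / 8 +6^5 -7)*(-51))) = -40 / 176137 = -0.00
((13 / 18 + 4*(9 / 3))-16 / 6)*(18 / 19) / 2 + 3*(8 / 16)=119 / 19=6.26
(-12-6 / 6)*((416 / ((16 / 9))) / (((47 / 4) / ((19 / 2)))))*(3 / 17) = -346788 / 799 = -434.03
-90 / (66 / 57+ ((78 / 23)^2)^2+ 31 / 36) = -3445402392 / 5140951745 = -0.67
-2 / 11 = -0.18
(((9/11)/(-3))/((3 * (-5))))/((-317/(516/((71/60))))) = -0.03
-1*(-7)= 7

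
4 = 4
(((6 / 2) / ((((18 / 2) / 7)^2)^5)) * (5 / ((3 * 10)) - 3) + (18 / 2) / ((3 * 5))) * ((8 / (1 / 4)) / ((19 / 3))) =-49435036144 / 110414839365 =-0.45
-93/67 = -1.39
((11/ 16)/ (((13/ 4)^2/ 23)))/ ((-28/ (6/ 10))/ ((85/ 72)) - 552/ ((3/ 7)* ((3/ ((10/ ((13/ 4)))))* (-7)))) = 0.01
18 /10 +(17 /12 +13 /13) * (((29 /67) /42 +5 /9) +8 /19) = 40276339 /9623880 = 4.19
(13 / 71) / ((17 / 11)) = 143 / 1207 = 0.12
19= 19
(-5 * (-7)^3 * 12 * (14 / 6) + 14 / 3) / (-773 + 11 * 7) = -69.00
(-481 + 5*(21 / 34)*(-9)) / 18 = -17299 / 612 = -28.27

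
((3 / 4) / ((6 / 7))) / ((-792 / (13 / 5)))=-91 / 31680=-0.00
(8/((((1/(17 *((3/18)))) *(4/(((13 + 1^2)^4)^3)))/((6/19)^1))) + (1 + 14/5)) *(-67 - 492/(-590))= -188123440861085492439/28025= -6712700833580213.82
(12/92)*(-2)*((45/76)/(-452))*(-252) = -8505/98762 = -0.09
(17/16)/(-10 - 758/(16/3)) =-17/2434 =-0.01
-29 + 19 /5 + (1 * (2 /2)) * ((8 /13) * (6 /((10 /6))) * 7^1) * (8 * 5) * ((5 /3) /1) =65562 /65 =1008.65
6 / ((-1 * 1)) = -6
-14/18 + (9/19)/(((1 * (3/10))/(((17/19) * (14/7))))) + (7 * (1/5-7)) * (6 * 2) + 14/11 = -101477239/178695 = -567.88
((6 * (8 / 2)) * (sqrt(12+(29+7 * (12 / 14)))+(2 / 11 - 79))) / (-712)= 2601 / 979 - 3 * sqrt(47) / 89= 2.43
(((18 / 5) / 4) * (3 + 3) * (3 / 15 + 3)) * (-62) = -26784 / 25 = -1071.36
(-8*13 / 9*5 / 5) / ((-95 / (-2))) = -208 / 855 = -0.24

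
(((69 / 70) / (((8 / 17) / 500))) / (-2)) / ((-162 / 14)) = 9775 / 216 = 45.25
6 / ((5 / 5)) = 6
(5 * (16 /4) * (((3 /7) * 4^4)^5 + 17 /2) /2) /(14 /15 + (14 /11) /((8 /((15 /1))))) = 1763396749570021500 /36824137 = 47886981019.27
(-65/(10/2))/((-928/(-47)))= -611/928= -0.66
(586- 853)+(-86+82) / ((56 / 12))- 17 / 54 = -101369 / 378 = -268.17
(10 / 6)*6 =10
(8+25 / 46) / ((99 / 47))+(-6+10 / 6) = -421 / 1518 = -0.28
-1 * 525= -525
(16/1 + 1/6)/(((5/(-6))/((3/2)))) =-291/10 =-29.10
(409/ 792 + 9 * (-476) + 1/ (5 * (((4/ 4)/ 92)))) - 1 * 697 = -19649851/ 3960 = -4962.08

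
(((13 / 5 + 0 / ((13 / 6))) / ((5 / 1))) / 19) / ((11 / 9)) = 117 / 5225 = 0.02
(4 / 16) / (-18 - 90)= -1 / 432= -0.00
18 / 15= 6 / 5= 1.20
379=379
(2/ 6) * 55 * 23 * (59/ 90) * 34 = 253759/ 27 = 9398.48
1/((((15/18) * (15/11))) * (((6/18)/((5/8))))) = 33/20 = 1.65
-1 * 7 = -7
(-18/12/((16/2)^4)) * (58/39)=-29/53248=-0.00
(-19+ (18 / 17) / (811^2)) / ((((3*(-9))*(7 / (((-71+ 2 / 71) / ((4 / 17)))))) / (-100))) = 26762615893375 / 8825958099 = 3032.26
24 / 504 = 1 / 21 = 0.05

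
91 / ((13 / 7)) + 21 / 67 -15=2299 / 67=34.31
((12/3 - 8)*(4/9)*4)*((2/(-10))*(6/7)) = 128/105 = 1.22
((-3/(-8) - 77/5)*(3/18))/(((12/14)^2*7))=-4207/8640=-0.49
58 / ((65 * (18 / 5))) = 29 / 117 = 0.25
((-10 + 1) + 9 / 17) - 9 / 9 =-161 / 17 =-9.47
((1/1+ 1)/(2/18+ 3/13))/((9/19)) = 247/20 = 12.35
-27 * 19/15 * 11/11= -34.20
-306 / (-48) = 51 / 8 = 6.38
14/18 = 7/9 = 0.78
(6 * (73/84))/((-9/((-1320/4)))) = 4015/21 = 191.19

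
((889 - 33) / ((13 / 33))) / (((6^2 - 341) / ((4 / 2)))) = -56496 / 3965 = -14.25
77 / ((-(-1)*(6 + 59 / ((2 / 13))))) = 154 / 779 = 0.20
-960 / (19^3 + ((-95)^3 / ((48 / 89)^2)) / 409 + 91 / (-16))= 904642560 / 333144287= 2.72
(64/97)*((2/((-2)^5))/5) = -4/485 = -0.01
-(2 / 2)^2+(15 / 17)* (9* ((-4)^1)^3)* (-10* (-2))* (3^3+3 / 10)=-4717457 / 17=-277497.47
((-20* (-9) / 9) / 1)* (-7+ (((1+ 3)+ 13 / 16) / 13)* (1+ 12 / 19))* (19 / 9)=-126385 / 468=-270.05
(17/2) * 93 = 1581/2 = 790.50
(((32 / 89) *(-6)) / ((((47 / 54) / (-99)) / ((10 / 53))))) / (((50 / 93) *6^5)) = 12276 / 1108495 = 0.01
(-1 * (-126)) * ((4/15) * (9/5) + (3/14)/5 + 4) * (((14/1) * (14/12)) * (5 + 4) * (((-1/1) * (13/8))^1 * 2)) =-27226017/100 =-272260.17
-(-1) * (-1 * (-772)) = 772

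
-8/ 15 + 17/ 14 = 143/ 210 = 0.68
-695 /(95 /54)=-7506 /19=-395.05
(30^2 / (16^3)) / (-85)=-45 / 17408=-0.00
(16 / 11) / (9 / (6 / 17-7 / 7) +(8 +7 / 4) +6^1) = 64 / 81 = 0.79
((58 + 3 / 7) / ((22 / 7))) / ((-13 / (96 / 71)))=-19632 / 10153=-1.93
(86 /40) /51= 43 /1020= 0.04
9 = 9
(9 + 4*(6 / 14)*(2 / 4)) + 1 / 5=352 / 35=10.06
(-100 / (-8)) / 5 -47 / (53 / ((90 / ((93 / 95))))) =-259685 / 3286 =-79.03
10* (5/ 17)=50/ 17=2.94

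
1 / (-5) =-0.20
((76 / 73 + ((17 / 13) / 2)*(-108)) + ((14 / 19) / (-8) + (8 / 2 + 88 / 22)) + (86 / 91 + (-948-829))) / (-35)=52.51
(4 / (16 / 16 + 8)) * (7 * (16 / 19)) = 448 / 171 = 2.62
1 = 1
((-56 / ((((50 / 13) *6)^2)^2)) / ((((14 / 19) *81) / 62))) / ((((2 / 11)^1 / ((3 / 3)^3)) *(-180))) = 185046719 / 29524500000000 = 0.00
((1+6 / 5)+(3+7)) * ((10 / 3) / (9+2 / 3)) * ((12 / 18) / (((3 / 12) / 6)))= 1952 / 29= 67.31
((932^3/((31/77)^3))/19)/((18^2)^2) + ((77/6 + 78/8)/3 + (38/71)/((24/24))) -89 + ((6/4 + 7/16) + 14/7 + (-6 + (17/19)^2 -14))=6123.81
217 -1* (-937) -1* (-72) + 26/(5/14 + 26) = 452758/369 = 1226.99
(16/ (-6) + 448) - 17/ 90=445.14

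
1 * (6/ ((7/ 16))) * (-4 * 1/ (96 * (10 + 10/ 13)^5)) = -371293/ 94119200000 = -0.00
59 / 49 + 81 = 4028 / 49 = 82.20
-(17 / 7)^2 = -289 / 49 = -5.90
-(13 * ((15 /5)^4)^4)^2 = -313160411915961129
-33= -33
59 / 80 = 0.74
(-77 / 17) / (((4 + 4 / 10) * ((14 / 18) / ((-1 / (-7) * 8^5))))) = -737280 / 119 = -6195.63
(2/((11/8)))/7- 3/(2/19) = -4357/154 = -28.29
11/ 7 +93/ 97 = 1718/ 679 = 2.53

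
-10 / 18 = -0.56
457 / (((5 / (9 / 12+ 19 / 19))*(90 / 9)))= 3199 / 200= 16.00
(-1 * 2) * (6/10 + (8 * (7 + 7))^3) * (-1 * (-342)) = -4804855812/5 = -960971162.40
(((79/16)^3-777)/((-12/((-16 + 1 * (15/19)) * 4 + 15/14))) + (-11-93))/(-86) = 44120944075/1124401152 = 39.24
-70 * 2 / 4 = -35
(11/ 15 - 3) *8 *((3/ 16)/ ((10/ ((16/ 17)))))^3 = -18/ 180625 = -0.00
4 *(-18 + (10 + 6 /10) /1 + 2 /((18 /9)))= -128 /5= -25.60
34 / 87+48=4210 / 87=48.39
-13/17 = -0.76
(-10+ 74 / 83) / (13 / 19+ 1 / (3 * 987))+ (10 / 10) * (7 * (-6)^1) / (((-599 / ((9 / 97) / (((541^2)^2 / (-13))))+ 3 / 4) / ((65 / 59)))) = -12489741002096235043556607 / 938671850228439483367028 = -13.31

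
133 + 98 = 231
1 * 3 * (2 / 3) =2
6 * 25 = 150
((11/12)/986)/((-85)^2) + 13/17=65371811/85486200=0.76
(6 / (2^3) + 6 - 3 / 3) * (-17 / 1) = -391 / 4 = -97.75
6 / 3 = 2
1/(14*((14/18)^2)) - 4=-2663/686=-3.88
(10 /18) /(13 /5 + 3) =25 /252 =0.10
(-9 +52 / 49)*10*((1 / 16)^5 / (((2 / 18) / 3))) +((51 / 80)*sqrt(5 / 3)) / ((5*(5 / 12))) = -52515 / 25690112 +51*sqrt(15) / 500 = 0.39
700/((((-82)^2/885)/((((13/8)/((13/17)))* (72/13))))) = 23695875/21853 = 1084.33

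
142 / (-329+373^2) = 71 / 69400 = 0.00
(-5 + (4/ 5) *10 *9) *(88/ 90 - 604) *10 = -3636224/ 9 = -404024.89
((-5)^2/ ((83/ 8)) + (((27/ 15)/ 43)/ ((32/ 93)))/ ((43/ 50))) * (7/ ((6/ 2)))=43849085/ 7366416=5.95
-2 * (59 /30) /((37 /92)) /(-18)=2714 /4995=0.54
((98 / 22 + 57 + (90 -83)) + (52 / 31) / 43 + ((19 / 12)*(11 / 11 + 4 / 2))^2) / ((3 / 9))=64087437 / 234608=273.17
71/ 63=1.13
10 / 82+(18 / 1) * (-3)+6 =-1963 / 41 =-47.88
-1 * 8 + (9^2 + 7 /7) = 74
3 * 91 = 273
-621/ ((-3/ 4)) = 828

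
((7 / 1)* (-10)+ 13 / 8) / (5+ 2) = -547 / 56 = -9.77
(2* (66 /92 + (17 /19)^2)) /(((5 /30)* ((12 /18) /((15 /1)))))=3402945 /8303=409.85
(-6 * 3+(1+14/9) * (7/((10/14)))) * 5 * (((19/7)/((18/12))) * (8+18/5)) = 698668/945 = 739.33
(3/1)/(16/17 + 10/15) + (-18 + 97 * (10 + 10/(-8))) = 136549/164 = 832.62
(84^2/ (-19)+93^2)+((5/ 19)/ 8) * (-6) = 629085/ 76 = 8277.43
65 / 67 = 0.97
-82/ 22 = -41/ 11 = -3.73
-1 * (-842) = 842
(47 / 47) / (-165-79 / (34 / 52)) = -17 / 4859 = -0.00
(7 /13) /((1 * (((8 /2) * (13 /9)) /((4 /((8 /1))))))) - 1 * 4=-5345 /1352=-3.95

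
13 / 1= 13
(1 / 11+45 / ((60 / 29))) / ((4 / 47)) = 45167 / 176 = 256.63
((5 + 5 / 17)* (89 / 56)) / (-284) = -4005 / 135184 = -0.03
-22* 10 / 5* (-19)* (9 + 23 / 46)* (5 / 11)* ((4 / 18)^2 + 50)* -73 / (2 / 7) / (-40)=373922717 / 324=1154082.46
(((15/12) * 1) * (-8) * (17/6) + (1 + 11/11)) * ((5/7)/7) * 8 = -3160/147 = -21.50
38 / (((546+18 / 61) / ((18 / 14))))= 3477 / 38878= 0.09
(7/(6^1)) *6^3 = 252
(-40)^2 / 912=100 / 57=1.75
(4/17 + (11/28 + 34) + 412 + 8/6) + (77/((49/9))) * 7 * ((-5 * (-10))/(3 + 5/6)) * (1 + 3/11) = 2091.44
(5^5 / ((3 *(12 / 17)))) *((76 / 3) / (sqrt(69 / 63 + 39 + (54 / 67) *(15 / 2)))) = 1009375 *sqrt(91341033) / 1752813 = 5503.64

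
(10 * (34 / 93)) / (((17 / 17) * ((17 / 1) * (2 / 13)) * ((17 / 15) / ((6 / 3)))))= 1300 / 527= 2.47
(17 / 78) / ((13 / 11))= 187 / 1014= 0.18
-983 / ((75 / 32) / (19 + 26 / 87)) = -52814624 / 6525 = -8094.20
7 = 7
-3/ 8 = -0.38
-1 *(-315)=315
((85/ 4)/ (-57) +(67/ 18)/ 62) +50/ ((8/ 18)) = 1189409/ 10602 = 112.19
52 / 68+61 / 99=2324 / 1683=1.38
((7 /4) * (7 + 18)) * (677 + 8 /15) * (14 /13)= 2489935 /78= 31922.24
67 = 67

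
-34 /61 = -0.56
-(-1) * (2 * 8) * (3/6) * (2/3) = 16/3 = 5.33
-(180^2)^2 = -1049760000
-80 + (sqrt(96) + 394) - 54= 4 * sqrt(6) + 260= 269.80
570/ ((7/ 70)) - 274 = 5426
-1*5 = -5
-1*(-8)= 8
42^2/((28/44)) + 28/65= 180208/65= 2772.43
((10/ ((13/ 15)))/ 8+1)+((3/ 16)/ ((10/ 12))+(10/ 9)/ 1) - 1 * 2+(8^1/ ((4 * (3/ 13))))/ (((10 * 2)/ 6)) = 20491/ 4680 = 4.38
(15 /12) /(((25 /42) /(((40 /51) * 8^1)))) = 224 /17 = 13.18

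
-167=-167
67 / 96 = 0.70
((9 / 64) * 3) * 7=189 / 64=2.95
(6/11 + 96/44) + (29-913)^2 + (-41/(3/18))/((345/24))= 988523642/1265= 781441.61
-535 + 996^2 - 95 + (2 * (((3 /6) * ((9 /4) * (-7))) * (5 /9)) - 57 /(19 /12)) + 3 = 991344.25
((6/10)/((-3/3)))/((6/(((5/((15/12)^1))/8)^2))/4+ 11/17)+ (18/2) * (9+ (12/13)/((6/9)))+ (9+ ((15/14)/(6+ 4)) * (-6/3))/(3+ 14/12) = 24545481/257075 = 95.48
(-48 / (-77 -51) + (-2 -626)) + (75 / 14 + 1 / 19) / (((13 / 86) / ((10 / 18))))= -75656701 / 124488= -607.74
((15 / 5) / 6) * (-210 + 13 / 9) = -1877 / 18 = -104.28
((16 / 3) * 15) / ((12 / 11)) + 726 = 2398 / 3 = 799.33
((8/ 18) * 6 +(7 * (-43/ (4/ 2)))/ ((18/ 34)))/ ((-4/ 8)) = 5069/ 9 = 563.22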